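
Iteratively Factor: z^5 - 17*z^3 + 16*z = (z)*(z^4 - 17*z^2 + 16) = z*(z + 1)*(z^3 - z^2 - 16*z + 16) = z*(z - 4)*(z + 1)*(z^2 + 3*z - 4) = z*(z - 4)*(z + 1)*(z + 4)*(z - 1)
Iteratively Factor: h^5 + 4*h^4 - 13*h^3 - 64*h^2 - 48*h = (h - 4)*(h^4 + 8*h^3 + 19*h^2 + 12*h) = h*(h - 4)*(h^3 + 8*h^2 + 19*h + 12) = h*(h - 4)*(h + 4)*(h^2 + 4*h + 3) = h*(h - 4)*(h + 1)*(h + 4)*(h + 3)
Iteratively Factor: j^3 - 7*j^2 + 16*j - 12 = (j - 3)*(j^2 - 4*j + 4) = (j - 3)*(j - 2)*(j - 2)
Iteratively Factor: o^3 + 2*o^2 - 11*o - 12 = (o + 1)*(o^2 + o - 12) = (o + 1)*(o + 4)*(o - 3)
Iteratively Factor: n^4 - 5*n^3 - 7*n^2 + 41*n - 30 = (n - 5)*(n^3 - 7*n + 6) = (n - 5)*(n - 2)*(n^2 + 2*n - 3) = (n - 5)*(n - 2)*(n + 3)*(n - 1)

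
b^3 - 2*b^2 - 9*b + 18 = (b - 3)*(b - 2)*(b + 3)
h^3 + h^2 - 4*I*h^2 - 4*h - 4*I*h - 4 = (h + 1)*(h - 2*I)^2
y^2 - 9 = (y - 3)*(y + 3)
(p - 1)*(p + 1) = p^2 - 1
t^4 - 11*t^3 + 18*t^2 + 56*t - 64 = (t - 8)*(t - 4)*(t - 1)*(t + 2)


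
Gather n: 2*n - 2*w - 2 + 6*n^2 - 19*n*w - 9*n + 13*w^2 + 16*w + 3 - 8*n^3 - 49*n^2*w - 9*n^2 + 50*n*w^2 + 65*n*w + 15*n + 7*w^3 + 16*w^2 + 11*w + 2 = -8*n^3 + n^2*(-49*w - 3) + n*(50*w^2 + 46*w + 8) + 7*w^3 + 29*w^2 + 25*w + 3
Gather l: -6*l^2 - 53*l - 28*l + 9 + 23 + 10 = -6*l^2 - 81*l + 42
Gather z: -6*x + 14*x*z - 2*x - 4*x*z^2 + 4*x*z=-4*x*z^2 + 18*x*z - 8*x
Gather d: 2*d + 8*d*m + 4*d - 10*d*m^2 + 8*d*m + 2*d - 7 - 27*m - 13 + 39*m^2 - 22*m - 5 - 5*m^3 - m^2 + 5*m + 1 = d*(-10*m^2 + 16*m + 8) - 5*m^3 + 38*m^2 - 44*m - 24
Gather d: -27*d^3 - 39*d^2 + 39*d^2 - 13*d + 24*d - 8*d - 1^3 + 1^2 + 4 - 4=-27*d^3 + 3*d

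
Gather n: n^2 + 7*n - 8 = n^2 + 7*n - 8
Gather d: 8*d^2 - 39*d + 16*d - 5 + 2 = 8*d^2 - 23*d - 3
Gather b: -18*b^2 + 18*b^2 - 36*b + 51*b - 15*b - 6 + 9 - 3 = 0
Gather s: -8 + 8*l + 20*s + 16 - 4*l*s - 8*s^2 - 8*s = 8*l - 8*s^2 + s*(12 - 4*l) + 8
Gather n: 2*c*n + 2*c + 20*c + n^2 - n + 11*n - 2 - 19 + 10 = 22*c + n^2 + n*(2*c + 10) - 11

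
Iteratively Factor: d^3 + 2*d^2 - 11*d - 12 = (d - 3)*(d^2 + 5*d + 4) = (d - 3)*(d + 4)*(d + 1)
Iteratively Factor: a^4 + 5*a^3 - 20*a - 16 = (a + 4)*(a^3 + a^2 - 4*a - 4) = (a - 2)*(a + 4)*(a^2 + 3*a + 2) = (a - 2)*(a + 2)*(a + 4)*(a + 1)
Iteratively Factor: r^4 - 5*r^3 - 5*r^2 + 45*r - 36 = (r - 4)*(r^3 - r^2 - 9*r + 9) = (r - 4)*(r + 3)*(r^2 - 4*r + 3) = (r - 4)*(r - 3)*(r + 3)*(r - 1)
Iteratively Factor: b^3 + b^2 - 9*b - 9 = (b - 3)*(b^2 + 4*b + 3) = (b - 3)*(b + 3)*(b + 1)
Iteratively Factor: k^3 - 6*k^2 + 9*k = (k - 3)*(k^2 - 3*k) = k*(k - 3)*(k - 3)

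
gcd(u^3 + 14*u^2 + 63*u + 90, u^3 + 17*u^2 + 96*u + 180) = u^2 + 11*u + 30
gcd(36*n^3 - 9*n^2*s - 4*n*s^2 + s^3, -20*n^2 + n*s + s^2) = -4*n + s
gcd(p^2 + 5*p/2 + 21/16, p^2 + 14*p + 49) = 1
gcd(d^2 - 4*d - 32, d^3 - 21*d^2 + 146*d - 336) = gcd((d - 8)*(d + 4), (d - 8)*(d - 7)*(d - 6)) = d - 8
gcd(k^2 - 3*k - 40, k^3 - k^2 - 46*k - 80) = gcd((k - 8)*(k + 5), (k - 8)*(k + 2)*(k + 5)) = k^2 - 3*k - 40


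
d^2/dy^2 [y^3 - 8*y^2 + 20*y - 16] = 6*y - 16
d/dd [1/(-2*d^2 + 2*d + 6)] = (d - 1/2)/(-d^2 + d + 3)^2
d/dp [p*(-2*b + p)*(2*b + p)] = -4*b^2 + 3*p^2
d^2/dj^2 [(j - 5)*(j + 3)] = 2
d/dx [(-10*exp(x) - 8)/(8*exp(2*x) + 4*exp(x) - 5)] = (80*exp(2*x) + 128*exp(x) + 82)*exp(x)/(64*exp(4*x) + 64*exp(3*x) - 64*exp(2*x) - 40*exp(x) + 25)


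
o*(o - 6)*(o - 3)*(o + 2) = o^4 - 7*o^3 + 36*o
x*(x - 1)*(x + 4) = x^3 + 3*x^2 - 4*x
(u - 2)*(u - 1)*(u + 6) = u^3 + 3*u^2 - 16*u + 12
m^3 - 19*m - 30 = (m - 5)*(m + 2)*(m + 3)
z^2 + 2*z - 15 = (z - 3)*(z + 5)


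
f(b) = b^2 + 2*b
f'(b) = 2*b + 2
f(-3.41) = 4.81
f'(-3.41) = -4.82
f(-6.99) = 34.88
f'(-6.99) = -11.98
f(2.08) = 8.49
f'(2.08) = 6.16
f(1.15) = 3.62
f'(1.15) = 4.30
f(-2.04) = 0.08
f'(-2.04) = -2.08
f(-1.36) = -0.87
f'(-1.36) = -0.72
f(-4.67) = 12.47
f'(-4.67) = -7.34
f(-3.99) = 7.94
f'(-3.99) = -5.98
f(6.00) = 48.00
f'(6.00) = 14.00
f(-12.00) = 120.00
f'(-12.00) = -22.00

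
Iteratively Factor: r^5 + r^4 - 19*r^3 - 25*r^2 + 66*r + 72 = (r + 3)*(r^4 - 2*r^3 - 13*r^2 + 14*r + 24) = (r - 2)*(r + 3)*(r^3 - 13*r - 12) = (r - 2)*(r + 3)^2*(r^2 - 3*r - 4) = (r - 4)*(r - 2)*(r + 3)^2*(r + 1)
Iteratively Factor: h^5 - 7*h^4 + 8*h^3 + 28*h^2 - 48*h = (h - 2)*(h^4 - 5*h^3 - 2*h^2 + 24*h) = h*(h - 2)*(h^3 - 5*h^2 - 2*h + 24) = h*(h - 2)*(h + 2)*(h^2 - 7*h + 12) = h*(h - 4)*(h - 2)*(h + 2)*(h - 3)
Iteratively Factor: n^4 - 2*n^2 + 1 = (n - 1)*(n^3 + n^2 - n - 1) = (n - 1)^2*(n^2 + 2*n + 1) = (n - 1)^2*(n + 1)*(n + 1)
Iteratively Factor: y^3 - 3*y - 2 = (y - 2)*(y^2 + 2*y + 1) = (y - 2)*(y + 1)*(y + 1)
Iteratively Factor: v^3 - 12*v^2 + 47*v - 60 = (v - 4)*(v^2 - 8*v + 15) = (v - 4)*(v - 3)*(v - 5)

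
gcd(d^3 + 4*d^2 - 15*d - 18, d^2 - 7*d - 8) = d + 1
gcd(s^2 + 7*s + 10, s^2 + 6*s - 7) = 1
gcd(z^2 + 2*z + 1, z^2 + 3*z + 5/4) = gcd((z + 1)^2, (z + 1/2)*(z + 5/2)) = 1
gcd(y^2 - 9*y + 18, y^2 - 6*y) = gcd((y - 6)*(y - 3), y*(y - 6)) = y - 6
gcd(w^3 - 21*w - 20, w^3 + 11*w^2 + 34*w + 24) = w^2 + 5*w + 4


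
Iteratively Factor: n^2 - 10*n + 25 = (n - 5)*(n - 5)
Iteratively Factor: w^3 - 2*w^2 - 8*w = (w - 4)*(w^2 + 2*w) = w*(w - 4)*(w + 2)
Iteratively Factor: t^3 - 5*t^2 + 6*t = (t - 2)*(t^2 - 3*t) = (t - 3)*(t - 2)*(t)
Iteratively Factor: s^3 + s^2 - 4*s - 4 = (s + 2)*(s^2 - s - 2) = (s - 2)*(s + 2)*(s + 1)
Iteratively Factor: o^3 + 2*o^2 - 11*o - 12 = (o + 1)*(o^2 + o - 12) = (o - 3)*(o + 1)*(o + 4)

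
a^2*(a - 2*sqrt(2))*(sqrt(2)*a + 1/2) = sqrt(2)*a^4 - 7*a^3/2 - sqrt(2)*a^2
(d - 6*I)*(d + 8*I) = d^2 + 2*I*d + 48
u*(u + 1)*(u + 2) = u^3 + 3*u^2 + 2*u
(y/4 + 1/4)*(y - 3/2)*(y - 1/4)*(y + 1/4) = y^4/4 - y^3/8 - 25*y^2/64 + y/128 + 3/128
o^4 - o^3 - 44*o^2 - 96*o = o*(o - 8)*(o + 3)*(o + 4)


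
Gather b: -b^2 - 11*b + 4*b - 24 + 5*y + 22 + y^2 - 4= -b^2 - 7*b + y^2 + 5*y - 6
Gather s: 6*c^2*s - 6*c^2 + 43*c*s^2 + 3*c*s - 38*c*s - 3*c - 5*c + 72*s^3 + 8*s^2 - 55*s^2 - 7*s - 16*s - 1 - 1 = -6*c^2 - 8*c + 72*s^3 + s^2*(43*c - 47) + s*(6*c^2 - 35*c - 23) - 2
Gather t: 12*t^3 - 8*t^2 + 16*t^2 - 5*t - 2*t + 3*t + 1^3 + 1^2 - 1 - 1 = 12*t^3 + 8*t^2 - 4*t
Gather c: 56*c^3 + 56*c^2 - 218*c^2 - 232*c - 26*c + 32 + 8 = 56*c^3 - 162*c^2 - 258*c + 40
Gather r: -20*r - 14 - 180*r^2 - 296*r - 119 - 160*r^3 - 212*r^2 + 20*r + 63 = -160*r^3 - 392*r^2 - 296*r - 70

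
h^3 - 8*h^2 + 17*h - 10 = (h - 5)*(h - 2)*(h - 1)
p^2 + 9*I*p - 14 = (p + 2*I)*(p + 7*I)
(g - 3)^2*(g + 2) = g^3 - 4*g^2 - 3*g + 18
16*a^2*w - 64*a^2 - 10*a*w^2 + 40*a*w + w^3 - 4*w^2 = (-8*a + w)*(-2*a + w)*(w - 4)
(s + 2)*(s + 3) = s^2 + 5*s + 6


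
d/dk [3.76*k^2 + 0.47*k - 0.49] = 7.52*k + 0.47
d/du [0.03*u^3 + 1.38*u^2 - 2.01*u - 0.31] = 0.09*u^2 + 2.76*u - 2.01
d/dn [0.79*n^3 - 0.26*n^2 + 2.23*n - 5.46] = 2.37*n^2 - 0.52*n + 2.23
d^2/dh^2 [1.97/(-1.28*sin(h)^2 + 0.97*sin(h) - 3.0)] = (12.910592*sin(h)^4 - 7.337856*sin(h)^3 - 47.771515*sin(h)^2 + 20.408412*sin(h) + 11.422454)/(1.28*sin(h)^2 - 0.97*sin(h) + 3.0)^3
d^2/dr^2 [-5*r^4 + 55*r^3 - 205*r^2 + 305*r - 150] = -60*r^2 + 330*r - 410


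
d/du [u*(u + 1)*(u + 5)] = 3*u^2 + 12*u + 5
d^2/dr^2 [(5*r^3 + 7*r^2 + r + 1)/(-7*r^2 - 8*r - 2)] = 62*(3*r^3 - 3*r^2 - 6*r - 2)/(343*r^6 + 1176*r^5 + 1638*r^4 + 1184*r^3 + 468*r^2 + 96*r + 8)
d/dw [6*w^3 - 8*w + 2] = 18*w^2 - 8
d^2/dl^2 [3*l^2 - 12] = 6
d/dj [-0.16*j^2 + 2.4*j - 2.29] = 2.4 - 0.32*j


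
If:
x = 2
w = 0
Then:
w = 0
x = 2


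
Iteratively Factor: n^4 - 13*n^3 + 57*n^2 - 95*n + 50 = (n - 2)*(n^3 - 11*n^2 + 35*n - 25) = (n - 5)*(n - 2)*(n^2 - 6*n + 5) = (n - 5)*(n - 2)*(n - 1)*(n - 5)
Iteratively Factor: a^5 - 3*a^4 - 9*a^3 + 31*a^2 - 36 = (a - 3)*(a^4 - 9*a^2 + 4*a + 12) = (a - 3)*(a + 1)*(a^3 - a^2 - 8*a + 12) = (a - 3)*(a - 2)*(a + 1)*(a^2 + a - 6) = (a - 3)*(a - 2)^2*(a + 1)*(a + 3)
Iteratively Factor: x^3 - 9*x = (x + 3)*(x^2 - 3*x) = x*(x + 3)*(x - 3)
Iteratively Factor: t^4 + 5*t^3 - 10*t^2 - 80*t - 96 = (t + 4)*(t^3 + t^2 - 14*t - 24) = (t + 2)*(t + 4)*(t^2 - t - 12) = (t - 4)*(t + 2)*(t + 4)*(t + 3)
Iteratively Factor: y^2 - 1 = (y - 1)*(y + 1)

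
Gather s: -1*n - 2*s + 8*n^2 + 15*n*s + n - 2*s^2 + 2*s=8*n^2 + 15*n*s - 2*s^2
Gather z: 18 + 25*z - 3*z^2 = -3*z^2 + 25*z + 18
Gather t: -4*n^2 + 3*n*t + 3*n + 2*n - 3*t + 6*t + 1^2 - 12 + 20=-4*n^2 + 5*n + t*(3*n + 3) + 9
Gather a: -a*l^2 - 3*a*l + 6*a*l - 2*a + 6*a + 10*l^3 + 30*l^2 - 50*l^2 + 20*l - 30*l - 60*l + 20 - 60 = a*(-l^2 + 3*l + 4) + 10*l^3 - 20*l^2 - 70*l - 40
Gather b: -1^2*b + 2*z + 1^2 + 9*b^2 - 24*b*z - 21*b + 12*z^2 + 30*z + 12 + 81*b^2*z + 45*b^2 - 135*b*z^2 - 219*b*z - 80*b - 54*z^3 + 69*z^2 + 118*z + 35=b^2*(81*z + 54) + b*(-135*z^2 - 243*z - 102) - 54*z^3 + 81*z^2 + 150*z + 48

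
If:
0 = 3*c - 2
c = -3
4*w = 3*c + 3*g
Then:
No Solution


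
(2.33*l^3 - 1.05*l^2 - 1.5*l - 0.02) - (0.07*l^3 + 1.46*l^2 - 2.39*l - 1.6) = 2.26*l^3 - 2.51*l^2 + 0.89*l + 1.58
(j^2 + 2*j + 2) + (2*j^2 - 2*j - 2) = 3*j^2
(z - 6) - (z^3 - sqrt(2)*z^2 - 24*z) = -z^3 + sqrt(2)*z^2 + 25*z - 6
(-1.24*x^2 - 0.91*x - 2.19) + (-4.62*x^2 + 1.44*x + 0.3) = -5.86*x^2 + 0.53*x - 1.89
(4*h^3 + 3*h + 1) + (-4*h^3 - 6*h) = 1 - 3*h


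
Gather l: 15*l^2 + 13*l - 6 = 15*l^2 + 13*l - 6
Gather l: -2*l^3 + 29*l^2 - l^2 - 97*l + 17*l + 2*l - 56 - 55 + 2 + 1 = -2*l^3 + 28*l^2 - 78*l - 108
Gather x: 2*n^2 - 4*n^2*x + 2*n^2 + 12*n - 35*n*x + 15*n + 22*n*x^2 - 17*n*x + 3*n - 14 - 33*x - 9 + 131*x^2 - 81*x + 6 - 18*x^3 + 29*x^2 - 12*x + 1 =4*n^2 + 30*n - 18*x^3 + x^2*(22*n + 160) + x*(-4*n^2 - 52*n - 126) - 16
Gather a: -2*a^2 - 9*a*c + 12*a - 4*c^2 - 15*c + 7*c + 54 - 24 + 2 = -2*a^2 + a*(12 - 9*c) - 4*c^2 - 8*c + 32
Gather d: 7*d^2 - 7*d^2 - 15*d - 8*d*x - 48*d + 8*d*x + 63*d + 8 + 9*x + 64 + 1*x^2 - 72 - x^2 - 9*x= 0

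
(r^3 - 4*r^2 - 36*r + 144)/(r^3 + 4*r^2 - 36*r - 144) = (r - 4)/(r + 4)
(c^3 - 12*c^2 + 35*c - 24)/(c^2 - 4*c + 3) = c - 8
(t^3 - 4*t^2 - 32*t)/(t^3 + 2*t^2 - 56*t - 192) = t/(t + 6)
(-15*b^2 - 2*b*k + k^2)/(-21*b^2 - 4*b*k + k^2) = (5*b - k)/(7*b - k)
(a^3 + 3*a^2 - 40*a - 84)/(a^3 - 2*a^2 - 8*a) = (a^2 + a - 42)/(a*(a - 4))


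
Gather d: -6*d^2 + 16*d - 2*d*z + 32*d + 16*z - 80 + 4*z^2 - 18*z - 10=-6*d^2 + d*(48 - 2*z) + 4*z^2 - 2*z - 90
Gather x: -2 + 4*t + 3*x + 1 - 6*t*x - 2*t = 2*t + x*(3 - 6*t) - 1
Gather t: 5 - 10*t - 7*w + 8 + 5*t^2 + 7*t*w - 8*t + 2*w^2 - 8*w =5*t^2 + t*(7*w - 18) + 2*w^2 - 15*w + 13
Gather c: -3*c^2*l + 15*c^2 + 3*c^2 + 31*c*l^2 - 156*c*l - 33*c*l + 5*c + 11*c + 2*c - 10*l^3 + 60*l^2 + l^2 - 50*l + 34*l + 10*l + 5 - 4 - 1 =c^2*(18 - 3*l) + c*(31*l^2 - 189*l + 18) - 10*l^3 + 61*l^2 - 6*l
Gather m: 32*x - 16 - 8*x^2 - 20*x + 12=-8*x^2 + 12*x - 4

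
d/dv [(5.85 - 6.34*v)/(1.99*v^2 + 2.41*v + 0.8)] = (12.6166*v^2 - 23.283*v - 19.1705)/(3.9601*v^4 + 9.5918*v^3 + 8.9921*v^2 + 3.856*v + 0.64)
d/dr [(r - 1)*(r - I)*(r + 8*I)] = 3*r^2 + r*(-2 + 14*I) + 8 - 7*I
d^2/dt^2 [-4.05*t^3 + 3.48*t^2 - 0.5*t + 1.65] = 6.96 - 24.3*t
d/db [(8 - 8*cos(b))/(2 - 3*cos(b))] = -8*sin(b)/(3*cos(b) - 2)^2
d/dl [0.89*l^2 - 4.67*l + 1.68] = 1.78*l - 4.67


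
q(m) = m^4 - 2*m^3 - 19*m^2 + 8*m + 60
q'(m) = 4*m^3 - 6*m^2 - 38*m + 8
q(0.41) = 59.98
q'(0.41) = -8.31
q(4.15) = -80.36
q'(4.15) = 32.86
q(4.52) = -59.31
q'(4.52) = 83.04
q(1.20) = 40.86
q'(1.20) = -39.33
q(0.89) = 51.29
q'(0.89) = -27.75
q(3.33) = -74.94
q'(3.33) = -37.37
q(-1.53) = 15.93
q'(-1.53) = 37.77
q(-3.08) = 3.55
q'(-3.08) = -48.75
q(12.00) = 14700.00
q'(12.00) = 5600.00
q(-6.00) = 1056.00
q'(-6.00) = -844.00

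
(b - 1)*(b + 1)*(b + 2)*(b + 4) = b^4 + 6*b^3 + 7*b^2 - 6*b - 8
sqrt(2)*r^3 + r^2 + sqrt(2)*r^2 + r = r*(r + 1)*(sqrt(2)*r + 1)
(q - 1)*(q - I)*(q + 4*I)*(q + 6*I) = q^4 - q^3 + 9*I*q^3 - 14*q^2 - 9*I*q^2 + 14*q + 24*I*q - 24*I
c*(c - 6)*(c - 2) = c^3 - 8*c^2 + 12*c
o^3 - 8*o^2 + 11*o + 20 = (o - 5)*(o - 4)*(o + 1)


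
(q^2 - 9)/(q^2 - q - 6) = (q + 3)/(q + 2)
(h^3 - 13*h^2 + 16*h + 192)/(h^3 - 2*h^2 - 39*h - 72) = (h - 8)/(h + 3)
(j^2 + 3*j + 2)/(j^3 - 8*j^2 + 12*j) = (j^2 + 3*j + 2)/(j*(j^2 - 8*j + 12))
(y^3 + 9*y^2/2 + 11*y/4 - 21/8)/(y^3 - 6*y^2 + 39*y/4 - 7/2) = (4*y^2 + 20*y + 21)/(2*(2*y^2 - 11*y + 14))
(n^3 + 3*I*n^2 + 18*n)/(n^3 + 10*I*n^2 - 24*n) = (n - 3*I)/(n + 4*I)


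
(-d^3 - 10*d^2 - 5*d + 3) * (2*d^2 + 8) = -2*d^5 - 20*d^4 - 18*d^3 - 74*d^2 - 40*d + 24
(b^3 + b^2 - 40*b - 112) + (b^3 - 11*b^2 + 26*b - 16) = 2*b^3 - 10*b^2 - 14*b - 128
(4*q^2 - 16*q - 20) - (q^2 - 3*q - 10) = 3*q^2 - 13*q - 10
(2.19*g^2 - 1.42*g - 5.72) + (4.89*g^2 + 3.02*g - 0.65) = 7.08*g^2 + 1.6*g - 6.37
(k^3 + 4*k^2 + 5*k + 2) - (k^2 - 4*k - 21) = k^3 + 3*k^2 + 9*k + 23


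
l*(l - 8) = l^2 - 8*l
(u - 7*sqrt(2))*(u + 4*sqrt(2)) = u^2 - 3*sqrt(2)*u - 56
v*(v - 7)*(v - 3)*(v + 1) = v^4 - 9*v^3 + 11*v^2 + 21*v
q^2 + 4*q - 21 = (q - 3)*(q + 7)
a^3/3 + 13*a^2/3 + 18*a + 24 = (a/3 + 1)*(a + 4)*(a + 6)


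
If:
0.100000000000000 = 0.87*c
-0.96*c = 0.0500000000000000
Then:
No Solution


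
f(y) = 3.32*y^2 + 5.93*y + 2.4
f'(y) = 6.64*y + 5.93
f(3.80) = 72.87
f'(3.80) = 31.16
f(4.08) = 81.86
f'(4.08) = 33.02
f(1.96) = 26.78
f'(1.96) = 18.94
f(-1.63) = 1.56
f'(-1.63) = -4.89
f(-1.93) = 3.32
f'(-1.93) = -6.89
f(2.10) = 29.49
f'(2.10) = 19.87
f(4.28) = 88.60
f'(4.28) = 34.35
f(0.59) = 7.05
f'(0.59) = 9.85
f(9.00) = 324.69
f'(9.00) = 65.69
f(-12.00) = 409.32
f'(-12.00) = -73.75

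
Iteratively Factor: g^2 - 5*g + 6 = (g - 2)*(g - 3)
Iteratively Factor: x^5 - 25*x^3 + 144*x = (x)*(x^4 - 25*x^2 + 144) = x*(x + 4)*(x^3 - 4*x^2 - 9*x + 36) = x*(x - 4)*(x + 4)*(x^2 - 9) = x*(x - 4)*(x - 3)*(x + 4)*(x + 3)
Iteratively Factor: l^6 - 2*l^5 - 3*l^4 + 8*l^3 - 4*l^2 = (l - 2)*(l^5 - 3*l^3 + 2*l^2) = (l - 2)*(l + 2)*(l^4 - 2*l^3 + l^2) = l*(l - 2)*(l + 2)*(l^3 - 2*l^2 + l) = l*(l - 2)*(l - 1)*(l + 2)*(l^2 - l) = l^2*(l - 2)*(l - 1)*(l + 2)*(l - 1)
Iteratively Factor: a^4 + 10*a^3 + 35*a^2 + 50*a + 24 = (a + 1)*(a^3 + 9*a^2 + 26*a + 24) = (a + 1)*(a + 3)*(a^2 + 6*a + 8) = (a + 1)*(a + 3)*(a + 4)*(a + 2)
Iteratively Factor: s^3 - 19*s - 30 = (s + 2)*(s^2 - 2*s - 15) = (s - 5)*(s + 2)*(s + 3)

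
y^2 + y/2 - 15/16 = (y - 3/4)*(y + 5/4)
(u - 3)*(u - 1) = u^2 - 4*u + 3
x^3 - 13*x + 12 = (x - 3)*(x - 1)*(x + 4)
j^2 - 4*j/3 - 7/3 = (j - 7/3)*(j + 1)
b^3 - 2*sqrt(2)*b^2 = b^2*(b - 2*sqrt(2))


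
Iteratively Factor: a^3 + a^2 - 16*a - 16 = (a + 4)*(a^2 - 3*a - 4) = (a - 4)*(a + 4)*(a + 1)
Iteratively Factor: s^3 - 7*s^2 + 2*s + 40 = (s + 2)*(s^2 - 9*s + 20) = (s - 4)*(s + 2)*(s - 5)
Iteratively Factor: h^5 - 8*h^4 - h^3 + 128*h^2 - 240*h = (h - 4)*(h^4 - 4*h^3 - 17*h^2 + 60*h) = (h - 4)*(h + 4)*(h^3 - 8*h^2 + 15*h) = (h - 4)*(h - 3)*(h + 4)*(h^2 - 5*h) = (h - 5)*(h - 4)*(h - 3)*(h + 4)*(h)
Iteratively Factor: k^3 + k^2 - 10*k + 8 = (k - 2)*(k^2 + 3*k - 4) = (k - 2)*(k - 1)*(k + 4)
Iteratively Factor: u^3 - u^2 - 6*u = (u - 3)*(u^2 + 2*u) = u*(u - 3)*(u + 2)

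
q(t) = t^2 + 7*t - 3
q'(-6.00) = -5.00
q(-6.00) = -9.00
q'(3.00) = 13.00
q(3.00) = 27.00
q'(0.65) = 8.30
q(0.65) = 1.97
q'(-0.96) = 5.08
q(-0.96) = -8.80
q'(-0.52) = 5.96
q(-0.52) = -6.37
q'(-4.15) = -1.30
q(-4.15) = -14.83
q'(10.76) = 28.52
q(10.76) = 188.10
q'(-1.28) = 4.44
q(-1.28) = -10.32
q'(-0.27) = 6.46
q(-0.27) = -4.82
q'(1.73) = 10.46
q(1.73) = 12.10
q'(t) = 2*t + 7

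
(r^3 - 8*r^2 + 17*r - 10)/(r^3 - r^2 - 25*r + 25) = (r - 2)/(r + 5)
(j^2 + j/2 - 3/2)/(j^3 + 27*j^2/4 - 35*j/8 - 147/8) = 4*(j - 1)/(4*j^2 + 21*j - 49)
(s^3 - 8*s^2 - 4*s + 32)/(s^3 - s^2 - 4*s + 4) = (s - 8)/(s - 1)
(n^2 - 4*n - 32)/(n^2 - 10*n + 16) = (n + 4)/(n - 2)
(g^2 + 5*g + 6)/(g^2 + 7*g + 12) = (g + 2)/(g + 4)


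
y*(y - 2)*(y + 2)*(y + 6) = y^4 + 6*y^3 - 4*y^2 - 24*y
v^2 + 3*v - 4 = (v - 1)*(v + 4)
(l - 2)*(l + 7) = l^2 + 5*l - 14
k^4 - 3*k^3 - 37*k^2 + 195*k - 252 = (k - 4)*(k - 3)^2*(k + 7)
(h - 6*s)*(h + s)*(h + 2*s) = h^3 - 3*h^2*s - 16*h*s^2 - 12*s^3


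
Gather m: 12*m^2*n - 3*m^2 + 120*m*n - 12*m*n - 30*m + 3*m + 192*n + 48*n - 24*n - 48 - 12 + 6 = m^2*(12*n - 3) + m*(108*n - 27) + 216*n - 54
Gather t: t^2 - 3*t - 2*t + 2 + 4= t^2 - 5*t + 6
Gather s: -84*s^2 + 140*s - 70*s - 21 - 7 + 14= -84*s^2 + 70*s - 14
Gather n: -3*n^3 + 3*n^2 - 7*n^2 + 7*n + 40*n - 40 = -3*n^3 - 4*n^2 + 47*n - 40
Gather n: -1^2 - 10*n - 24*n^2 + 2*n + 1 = -24*n^2 - 8*n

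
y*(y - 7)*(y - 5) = y^3 - 12*y^2 + 35*y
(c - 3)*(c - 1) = c^2 - 4*c + 3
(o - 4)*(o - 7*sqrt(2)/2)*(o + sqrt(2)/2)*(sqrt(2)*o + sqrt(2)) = sqrt(2)*o^4 - 6*o^3 - 3*sqrt(2)*o^3 - 15*sqrt(2)*o^2/2 + 18*o^2 + 21*sqrt(2)*o/2 + 24*o + 14*sqrt(2)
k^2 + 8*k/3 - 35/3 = (k - 7/3)*(k + 5)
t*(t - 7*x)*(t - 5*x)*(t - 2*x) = t^4 - 14*t^3*x + 59*t^2*x^2 - 70*t*x^3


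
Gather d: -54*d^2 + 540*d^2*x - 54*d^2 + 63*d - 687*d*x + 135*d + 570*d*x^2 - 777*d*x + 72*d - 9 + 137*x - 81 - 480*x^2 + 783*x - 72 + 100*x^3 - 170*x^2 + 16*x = d^2*(540*x - 108) + d*(570*x^2 - 1464*x + 270) + 100*x^3 - 650*x^2 + 936*x - 162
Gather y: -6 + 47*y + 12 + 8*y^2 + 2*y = 8*y^2 + 49*y + 6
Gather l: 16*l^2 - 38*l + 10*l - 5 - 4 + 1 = 16*l^2 - 28*l - 8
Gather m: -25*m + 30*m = 5*m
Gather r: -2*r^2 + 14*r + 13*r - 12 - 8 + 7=-2*r^2 + 27*r - 13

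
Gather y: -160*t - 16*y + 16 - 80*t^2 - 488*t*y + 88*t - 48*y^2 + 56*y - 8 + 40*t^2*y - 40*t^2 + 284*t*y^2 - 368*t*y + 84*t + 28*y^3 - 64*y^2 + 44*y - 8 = -120*t^2 + 12*t + 28*y^3 + y^2*(284*t - 112) + y*(40*t^2 - 856*t + 84)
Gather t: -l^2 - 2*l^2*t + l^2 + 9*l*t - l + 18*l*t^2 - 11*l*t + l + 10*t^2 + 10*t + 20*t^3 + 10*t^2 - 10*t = 20*t^3 + t^2*(18*l + 20) + t*(-2*l^2 - 2*l)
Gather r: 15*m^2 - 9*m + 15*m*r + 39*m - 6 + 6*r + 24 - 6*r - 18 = 15*m^2 + 15*m*r + 30*m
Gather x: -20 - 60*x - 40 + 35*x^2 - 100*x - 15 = 35*x^2 - 160*x - 75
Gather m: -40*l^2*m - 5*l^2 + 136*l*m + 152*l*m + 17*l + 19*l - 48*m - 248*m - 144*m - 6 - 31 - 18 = -5*l^2 + 36*l + m*(-40*l^2 + 288*l - 440) - 55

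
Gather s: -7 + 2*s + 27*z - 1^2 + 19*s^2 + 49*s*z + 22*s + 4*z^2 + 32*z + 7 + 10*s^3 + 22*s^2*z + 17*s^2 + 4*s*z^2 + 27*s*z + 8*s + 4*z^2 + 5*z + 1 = 10*s^3 + s^2*(22*z + 36) + s*(4*z^2 + 76*z + 32) + 8*z^2 + 64*z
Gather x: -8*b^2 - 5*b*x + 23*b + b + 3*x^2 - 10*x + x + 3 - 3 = -8*b^2 + 24*b + 3*x^2 + x*(-5*b - 9)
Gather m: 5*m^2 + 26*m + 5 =5*m^2 + 26*m + 5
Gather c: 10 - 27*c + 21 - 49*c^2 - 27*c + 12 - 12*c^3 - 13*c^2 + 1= -12*c^3 - 62*c^2 - 54*c + 44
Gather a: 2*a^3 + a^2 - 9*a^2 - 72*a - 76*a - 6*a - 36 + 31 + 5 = 2*a^3 - 8*a^2 - 154*a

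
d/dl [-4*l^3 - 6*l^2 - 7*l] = -12*l^2 - 12*l - 7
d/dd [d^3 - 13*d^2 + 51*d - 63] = 3*d^2 - 26*d + 51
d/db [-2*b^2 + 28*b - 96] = 28 - 4*b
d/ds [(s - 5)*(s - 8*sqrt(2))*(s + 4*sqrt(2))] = 3*s^2 - 8*sqrt(2)*s - 10*s - 64 + 20*sqrt(2)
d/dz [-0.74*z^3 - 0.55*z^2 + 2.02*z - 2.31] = -2.22*z^2 - 1.1*z + 2.02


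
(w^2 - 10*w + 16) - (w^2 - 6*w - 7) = 23 - 4*w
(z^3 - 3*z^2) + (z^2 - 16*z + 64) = z^3 - 2*z^2 - 16*z + 64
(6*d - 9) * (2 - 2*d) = -12*d^2 + 30*d - 18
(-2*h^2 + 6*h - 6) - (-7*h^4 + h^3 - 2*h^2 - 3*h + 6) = 7*h^4 - h^3 + 9*h - 12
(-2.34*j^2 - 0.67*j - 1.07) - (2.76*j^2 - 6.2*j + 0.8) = -5.1*j^2 + 5.53*j - 1.87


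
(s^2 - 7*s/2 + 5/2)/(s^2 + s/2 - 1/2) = (2*s^2 - 7*s + 5)/(2*s^2 + s - 1)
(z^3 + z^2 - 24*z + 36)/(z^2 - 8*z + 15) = (z^2 + 4*z - 12)/(z - 5)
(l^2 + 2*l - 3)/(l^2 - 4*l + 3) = (l + 3)/(l - 3)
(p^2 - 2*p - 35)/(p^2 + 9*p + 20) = (p - 7)/(p + 4)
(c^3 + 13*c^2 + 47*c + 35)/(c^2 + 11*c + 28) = (c^2 + 6*c + 5)/(c + 4)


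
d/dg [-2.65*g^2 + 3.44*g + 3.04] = 3.44 - 5.3*g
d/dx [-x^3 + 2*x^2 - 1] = x*(4 - 3*x)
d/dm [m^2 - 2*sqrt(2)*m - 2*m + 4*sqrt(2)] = 2*m - 2*sqrt(2) - 2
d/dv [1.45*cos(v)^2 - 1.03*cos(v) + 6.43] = (1.03 - 2.9*cos(v))*sin(v)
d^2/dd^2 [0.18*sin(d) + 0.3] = -0.18*sin(d)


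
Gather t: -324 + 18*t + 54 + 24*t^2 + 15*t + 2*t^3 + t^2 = 2*t^3 + 25*t^2 + 33*t - 270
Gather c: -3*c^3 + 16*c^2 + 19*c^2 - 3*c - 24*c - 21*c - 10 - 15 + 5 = -3*c^3 + 35*c^2 - 48*c - 20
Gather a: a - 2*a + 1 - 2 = -a - 1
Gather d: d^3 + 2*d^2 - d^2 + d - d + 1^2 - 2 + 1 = d^3 + d^2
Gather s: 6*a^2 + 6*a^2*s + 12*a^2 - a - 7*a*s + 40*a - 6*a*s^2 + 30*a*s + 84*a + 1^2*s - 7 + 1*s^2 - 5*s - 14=18*a^2 + 123*a + s^2*(1 - 6*a) + s*(6*a^2 + 23*a - 4) - 21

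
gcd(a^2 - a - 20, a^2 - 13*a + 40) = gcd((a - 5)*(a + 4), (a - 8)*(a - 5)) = a - 5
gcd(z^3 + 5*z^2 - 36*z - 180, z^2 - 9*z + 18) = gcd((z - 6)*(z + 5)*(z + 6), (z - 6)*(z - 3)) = z - 6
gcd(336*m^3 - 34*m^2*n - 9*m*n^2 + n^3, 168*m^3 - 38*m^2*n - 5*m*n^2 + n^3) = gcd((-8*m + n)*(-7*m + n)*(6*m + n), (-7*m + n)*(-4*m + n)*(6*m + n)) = 42*m^2 + m*n - n^2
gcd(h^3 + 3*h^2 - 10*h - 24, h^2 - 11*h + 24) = h - 3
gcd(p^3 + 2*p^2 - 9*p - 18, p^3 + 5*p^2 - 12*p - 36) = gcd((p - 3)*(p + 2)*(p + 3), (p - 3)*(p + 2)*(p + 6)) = p^2 - p - 6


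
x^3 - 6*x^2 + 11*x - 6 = (x - 3)*(x - 2)*(x - 1)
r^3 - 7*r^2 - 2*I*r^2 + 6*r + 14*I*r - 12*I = (r - 6)*(r - 1)*(r - 2*I)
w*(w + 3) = w^2 + 3*w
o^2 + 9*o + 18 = (o + 3)*(o + 6)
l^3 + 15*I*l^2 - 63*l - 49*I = (l + I)*(l + 7*I)^2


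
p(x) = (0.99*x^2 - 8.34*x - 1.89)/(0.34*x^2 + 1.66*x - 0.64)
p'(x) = (-0.68*x - 1.66)*(0.99*x^2 - 8.34*x - 1.89)/(0.34*x^2 + 1.66*x - 0.64)^2 + (1.98*x - 8.34)/(0.34*x^2 + 1.66*x - 0.64) = (4.479*x^2 + 0.0179999999999989*x + 8.475)/(0.1156*x^4 + 1.1288*x^3 + 2.3204*x^2 - 2.1248*x + 0.4096)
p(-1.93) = -6.94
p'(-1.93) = 3.78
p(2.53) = -2.90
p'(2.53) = 1.13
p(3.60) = -1.96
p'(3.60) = 0.70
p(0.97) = -7.01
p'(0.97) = 7.63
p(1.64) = -4.31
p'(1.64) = 2.29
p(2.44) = -3.01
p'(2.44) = 1.19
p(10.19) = 0.31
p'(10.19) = 0.18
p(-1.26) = -4.65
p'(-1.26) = 3.24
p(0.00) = 2.95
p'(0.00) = 20.69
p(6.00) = -0.76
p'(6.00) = 0.37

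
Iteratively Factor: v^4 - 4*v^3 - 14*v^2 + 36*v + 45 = (v + 1)*(v^3 - 5*v^2 - 9*v + 45) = (v - 5)*(v + 1)*(v^2 - 9) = (v - 5)*(v + 1)*(v + 3)*(v - 3)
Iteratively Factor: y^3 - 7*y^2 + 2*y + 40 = (y + 2)*(y^2 - 9*y + 20) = (y - 4)*(y + 2)*(y - 5)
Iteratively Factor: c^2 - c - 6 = (c - 3)*(c + 2)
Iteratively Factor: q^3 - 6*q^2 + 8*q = (q)*(q^2 - 6*q + 8) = q*(q - 2)*(q - 4)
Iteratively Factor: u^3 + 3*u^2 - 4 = (u + 2)*(u^2 + u - 2) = (u + 2)^2*(u - 1)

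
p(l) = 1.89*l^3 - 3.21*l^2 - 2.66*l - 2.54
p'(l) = 5.67*l^2 - 6.42*l - 2.66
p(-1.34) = -9.29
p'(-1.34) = 16.12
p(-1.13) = -6.36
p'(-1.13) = 11.83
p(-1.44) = -11.01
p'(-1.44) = 18.34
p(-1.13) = -6.36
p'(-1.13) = 11.83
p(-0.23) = -2.12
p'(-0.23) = -0.88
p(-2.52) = -46.47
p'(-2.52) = 49.53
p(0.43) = -4.13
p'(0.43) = -4.37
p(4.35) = 80.72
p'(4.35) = 76.70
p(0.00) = -2.54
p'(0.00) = -2.66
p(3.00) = 11.62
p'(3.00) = 29.11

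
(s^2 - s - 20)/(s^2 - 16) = (s - 5)/(s - 4)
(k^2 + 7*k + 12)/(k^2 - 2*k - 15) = (k + 4)/(k - 5)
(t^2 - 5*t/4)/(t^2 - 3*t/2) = (4*t - 5)/(2*(2*t - 3))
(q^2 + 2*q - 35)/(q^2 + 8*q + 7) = (q - 5)/(q + 1)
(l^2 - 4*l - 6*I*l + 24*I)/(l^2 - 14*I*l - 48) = (l - 4)/(l - 8*I)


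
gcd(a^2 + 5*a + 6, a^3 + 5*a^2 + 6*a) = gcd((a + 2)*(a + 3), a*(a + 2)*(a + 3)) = a^2 + 5*a + 6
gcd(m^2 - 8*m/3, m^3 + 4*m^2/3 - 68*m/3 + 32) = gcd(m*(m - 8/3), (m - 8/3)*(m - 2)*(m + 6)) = m - 8/3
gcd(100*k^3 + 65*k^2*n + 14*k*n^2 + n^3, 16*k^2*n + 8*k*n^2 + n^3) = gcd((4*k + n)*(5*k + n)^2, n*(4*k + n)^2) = 4*k + n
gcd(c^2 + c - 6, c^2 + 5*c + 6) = c + 3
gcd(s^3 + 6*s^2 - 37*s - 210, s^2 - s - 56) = s + 7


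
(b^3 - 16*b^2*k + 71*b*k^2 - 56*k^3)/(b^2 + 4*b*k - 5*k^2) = (b^2 - 15*b*k + 56*k^2)/(b + 5*k)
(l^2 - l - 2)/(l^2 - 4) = (l + 1)/(l + 2)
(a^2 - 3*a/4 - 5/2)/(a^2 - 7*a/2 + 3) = (4*a + 5)/(2*(2*a - 3))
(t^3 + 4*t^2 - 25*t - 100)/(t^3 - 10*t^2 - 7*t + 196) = (t^2 - 25)/(t^2 - 14*t + 49)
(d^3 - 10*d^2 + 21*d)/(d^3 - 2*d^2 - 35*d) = (d - 3)/(d + 5)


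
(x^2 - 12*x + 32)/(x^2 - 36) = (x^2 - 12*x + 32)/(x^2 - 36)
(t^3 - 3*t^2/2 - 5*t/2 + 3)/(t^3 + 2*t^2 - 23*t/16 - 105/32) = 16*(t^2 - 3*t + 2)/(16*t^2 + 8*t - 35)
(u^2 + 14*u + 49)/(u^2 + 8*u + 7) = (u + 7)/(u + 1)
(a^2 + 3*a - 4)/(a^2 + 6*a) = (a^2 + 3*a - 4)/(a*(a + 6))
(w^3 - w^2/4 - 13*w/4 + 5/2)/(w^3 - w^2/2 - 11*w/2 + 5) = (4*w^2 + 3*w - 10)/(2*(2*w^2 + w - 10))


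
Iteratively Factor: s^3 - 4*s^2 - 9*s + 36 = (s + 3)*(s^2 - 7*s + 12) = (s - 3)*(s + 3)*(s - 4)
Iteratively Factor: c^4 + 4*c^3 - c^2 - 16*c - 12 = (c + 1)*(c^3 + 3*c^2 - 4*c - 12) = (c - 2)*(c + 1)*(c^2 + 5*c + 6) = (c - 2)*(c + 1)*(c + 2)*(c + 3)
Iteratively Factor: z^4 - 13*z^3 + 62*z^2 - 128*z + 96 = (z - 4)*(z^3 - 9*z^2 + 26*z - 24) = (z - 4)*(z - 2)*(z^2 - 7*z + 12) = (z - 4)^2*(z - 2)*(z - 3)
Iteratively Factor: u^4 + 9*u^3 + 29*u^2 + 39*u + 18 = (u + 3)*(u^3 + 6*u^2 + 11*u + 6) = (u + 3)^2*(u^2 + 3*u + 2) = (u + 1)*(u + 3)^2*(u + 2)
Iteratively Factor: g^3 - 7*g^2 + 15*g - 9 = (g - 1)*(g^2 - 6*g + 9) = (g - 3)*(g - 1)*(g - 3)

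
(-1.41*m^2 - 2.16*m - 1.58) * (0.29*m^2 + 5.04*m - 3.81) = -0.4089*m^4 - 7.7328*m^3 - 5.9725*m^2 + 0.266400000000001*m + 6.0198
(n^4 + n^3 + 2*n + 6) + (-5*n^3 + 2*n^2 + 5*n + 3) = n^4 - 4*n^3 + 2*n^2 + 7*n + 9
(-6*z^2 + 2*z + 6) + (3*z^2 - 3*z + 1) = -3*z^2 - z + 7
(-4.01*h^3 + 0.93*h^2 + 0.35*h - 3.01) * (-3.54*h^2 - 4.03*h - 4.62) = 14.1954*h^5 + 12.8681*h^4 + 13.5393*h^3 + 4.9483*h^2 + 10.5133*h + 13.9062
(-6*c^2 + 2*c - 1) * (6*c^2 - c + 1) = -36*c^4 + 18*c^3 - 14*c^2 + 3*c - 1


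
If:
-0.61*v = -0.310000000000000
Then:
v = 0.51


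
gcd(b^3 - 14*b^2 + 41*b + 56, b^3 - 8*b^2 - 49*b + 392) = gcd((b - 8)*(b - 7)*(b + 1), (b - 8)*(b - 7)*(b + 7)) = b^2 - 15*b + 56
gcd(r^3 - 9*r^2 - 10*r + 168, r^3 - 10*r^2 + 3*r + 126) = r^2 - 13*r + 42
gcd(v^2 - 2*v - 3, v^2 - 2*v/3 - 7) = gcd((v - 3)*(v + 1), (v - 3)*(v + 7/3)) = v - 3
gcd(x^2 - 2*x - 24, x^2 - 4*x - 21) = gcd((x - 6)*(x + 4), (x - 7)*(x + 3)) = 1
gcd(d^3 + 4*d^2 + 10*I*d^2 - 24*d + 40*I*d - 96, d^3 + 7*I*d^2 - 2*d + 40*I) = d + 4*I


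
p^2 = p^2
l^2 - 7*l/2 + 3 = (l - 2)*(l - 3/2)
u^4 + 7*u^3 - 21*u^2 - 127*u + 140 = (u - 4)*(u - 1)*(u + 5)*(u + 7)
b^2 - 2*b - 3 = (b - 3)*(b + 1)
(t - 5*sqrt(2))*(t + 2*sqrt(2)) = t^2 - 3*sqrt(2)*t - 20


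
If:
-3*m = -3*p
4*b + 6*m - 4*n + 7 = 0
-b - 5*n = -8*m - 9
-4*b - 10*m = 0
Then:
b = 5/124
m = -1/62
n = 219/124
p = -1/62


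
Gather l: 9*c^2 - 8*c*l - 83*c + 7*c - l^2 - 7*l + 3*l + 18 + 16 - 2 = 9*c^2 - 76*c - l^2 + l*(-8*c - 4) + 32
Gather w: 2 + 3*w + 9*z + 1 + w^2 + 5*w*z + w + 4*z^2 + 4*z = w^2 + w*(5*z + 4) + 4*z^2 + 13*z + 3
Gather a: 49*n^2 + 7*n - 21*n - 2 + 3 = 49*n^2 - 14*n + 1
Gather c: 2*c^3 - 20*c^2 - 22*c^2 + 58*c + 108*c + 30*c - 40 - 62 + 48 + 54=2*c^3 - 42*c^2 + 196*c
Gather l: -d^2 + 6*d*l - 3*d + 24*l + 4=-d^2 - 3*d + l*(6*d + 24) + 4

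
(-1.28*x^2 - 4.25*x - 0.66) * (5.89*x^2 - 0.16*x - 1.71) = -7.5392*x^4 - 24.8277*x^3 - 1.0186*x^2 + 7.3731*x + 1.1286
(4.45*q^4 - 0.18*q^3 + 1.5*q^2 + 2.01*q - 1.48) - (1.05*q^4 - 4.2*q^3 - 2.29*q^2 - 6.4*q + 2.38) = 3.4*q^4 + 4.02*q^3 + 3.79*q^2 + 8.41*q - 3.86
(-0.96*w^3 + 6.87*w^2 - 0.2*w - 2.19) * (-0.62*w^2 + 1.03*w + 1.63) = 0.5952*w^5 - 5.2482*w^4 + 5.6353*w^3 + 12.3499*w^2 - 2.5817*w - 3.5697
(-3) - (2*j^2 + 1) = -2*j^2 - 4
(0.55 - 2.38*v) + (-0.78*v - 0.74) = -3.16*v - 0.19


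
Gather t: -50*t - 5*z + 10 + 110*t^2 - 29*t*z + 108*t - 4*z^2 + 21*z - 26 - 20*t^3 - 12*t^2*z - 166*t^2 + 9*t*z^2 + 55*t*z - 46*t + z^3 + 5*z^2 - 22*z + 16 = -20*t^3 + t^2*(-12*z - 56) + t*(9*z^2 + 26*z + 12) + z^3 + z^2 - 6*z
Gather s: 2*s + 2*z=2*s + 2*z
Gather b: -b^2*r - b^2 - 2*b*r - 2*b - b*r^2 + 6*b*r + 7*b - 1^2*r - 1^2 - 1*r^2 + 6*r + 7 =b^2*(-r - 1) + b*(-r^2 + 4*r + 5) - r^2 + 5*r + 6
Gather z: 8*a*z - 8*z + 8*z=8*a*z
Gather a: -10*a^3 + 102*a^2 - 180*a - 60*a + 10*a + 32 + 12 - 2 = -10*a^3 + 102*a^2 - 230*a + 42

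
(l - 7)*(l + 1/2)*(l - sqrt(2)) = l^3 - 13*l^2/2 - sqrt(2)*l^2 - 7*l/2 + 13*sqrt(2)*l/2 + 7*sqrt(2)/2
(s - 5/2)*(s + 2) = s^2 - s/2 - 5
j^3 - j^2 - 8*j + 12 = (j - 2)^2*(j + 3)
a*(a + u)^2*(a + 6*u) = a^4 + 8*a^3*u + 13*a^2*u^2 + 6*a*u^3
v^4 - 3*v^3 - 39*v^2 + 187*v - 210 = (v - 5)*(v - 3)*(v - 2)*(v + 7)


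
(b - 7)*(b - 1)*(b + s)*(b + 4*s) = b^4 + 5*b^3*s - 8*b^3 + 4*b^2*s^2 - 40*b^2*s + 7*b^2 - 32*b*s^2 + 35*b*s + 28*s^2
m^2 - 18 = (m - 3*sqrt(2))*(m + 3*sqrt(2))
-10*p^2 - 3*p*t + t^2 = (-5*p + t)*(2*p + t)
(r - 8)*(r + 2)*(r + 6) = r^3 - 52*r - 96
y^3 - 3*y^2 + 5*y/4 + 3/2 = (y - 2)*(y - 3/2)*(y + 1/2)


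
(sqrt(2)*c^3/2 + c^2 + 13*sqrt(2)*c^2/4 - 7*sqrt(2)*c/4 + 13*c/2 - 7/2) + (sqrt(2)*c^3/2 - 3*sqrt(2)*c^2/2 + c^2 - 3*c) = sqrt(2)*c^3 + 2*c^2 + 7*sqrt(2)*c^2/4 - 7*sqrt(2)*c/4 + 7*c/2 - 7/2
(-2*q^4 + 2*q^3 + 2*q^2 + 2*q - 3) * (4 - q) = 2*q^5 - 10*q^4 + 6*q^3 + 6*q^2 + 11*q - 12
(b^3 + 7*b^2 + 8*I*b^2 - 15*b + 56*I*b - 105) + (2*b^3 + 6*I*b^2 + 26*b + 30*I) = 3*b^3 + 7*b^2 + 14*I*b^2 + 11*b + 56*I*b - 105 + 30*I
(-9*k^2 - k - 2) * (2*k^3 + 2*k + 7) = -18*k^5 - 2*k^4 - 22*k^3 - 65*k^2 - 11*k - 14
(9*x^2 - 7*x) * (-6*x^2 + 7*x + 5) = -54*x^4 + 105*x^3 - 4*x^2 - 35*x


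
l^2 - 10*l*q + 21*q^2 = (l - 7*q)*(l - 3*q)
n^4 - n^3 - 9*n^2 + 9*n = n*(n - 3)*(n - 1)*(n + 3)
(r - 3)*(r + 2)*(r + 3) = r^3 + 2*r^2 - 9*r - 18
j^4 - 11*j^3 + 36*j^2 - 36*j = j*(j - 6)*(j - 3)*(j - 2)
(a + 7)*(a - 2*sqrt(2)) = a^2 - 2*sqrt(2)*a + 7*a - 14*sqrt(2)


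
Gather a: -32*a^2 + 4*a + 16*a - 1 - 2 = -32*a^2 + 20*a - 3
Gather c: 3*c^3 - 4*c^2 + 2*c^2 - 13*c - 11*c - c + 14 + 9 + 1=3*c^3 - 2*c^2 - 25*c + 24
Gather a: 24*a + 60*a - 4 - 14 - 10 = 84*a - 28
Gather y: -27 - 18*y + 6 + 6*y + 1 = -12*y - 20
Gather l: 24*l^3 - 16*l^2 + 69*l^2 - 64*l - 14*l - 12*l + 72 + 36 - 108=24*l^3 + 53*l^2 - 90*l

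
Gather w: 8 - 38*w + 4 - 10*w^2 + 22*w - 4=-10*w^2 - 16*w + 8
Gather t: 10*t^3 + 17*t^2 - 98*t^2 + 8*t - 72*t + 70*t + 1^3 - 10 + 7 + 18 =10*t^3 - 81*t^2 + 6*t + 16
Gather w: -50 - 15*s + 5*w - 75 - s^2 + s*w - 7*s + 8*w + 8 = -s^2 - 22*s + w*(s + 13) - 117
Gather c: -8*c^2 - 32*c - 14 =-8*c^2 - 32*c - 14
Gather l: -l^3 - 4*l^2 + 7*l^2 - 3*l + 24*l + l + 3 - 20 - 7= -l^3 + 3*l^2 + 22*l - 24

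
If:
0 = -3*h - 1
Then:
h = -1/3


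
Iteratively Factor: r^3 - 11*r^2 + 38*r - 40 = (r - 5)*(r^2 - 6*r + 8) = (r - 5)*(r - 2)*(r - 4)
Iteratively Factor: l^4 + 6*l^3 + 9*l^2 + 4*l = (l)*(l^3 + 6*l^2 + 9*l + 4) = l*(l + 1)*(l^2 + 5*l + 4) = l*(l + 1)^2*(l + 4)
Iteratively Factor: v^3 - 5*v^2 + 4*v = (v)*(v^2 - 5*v + 4) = v*(v - 4)*(v - 1)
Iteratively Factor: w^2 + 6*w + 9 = (w + 3)*(w + 3)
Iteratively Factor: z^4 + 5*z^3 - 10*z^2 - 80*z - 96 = (z + 3)*(z^3 + 2*z^2 - 16*z - 32) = (z - 4)*(z + 3)*(z^2 + 6*z + 8) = (z - 4)*(z + 2)*(z + 3)*(z + 4)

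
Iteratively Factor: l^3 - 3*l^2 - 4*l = (l + 1)*(l^2 - 4*l) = l*(l + 1)*(l - 4)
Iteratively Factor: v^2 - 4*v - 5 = (v + 1)*(v - 5)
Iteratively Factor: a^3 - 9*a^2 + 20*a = (a - 5)*(a^2 - 4*a) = a*(a - 5)*(a - 4)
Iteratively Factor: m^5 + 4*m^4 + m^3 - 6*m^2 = (m)*(m^4 + 4*m^3 + m^2 - 6*m) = m^2*(m^3 + 4*m^2 + m - 6) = m^2*(m + 2)*(m^2 + 2*m - 3) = m^2*(m - 1)*(m + 2)*(m + 3)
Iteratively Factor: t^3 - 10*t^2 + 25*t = (t - 5)*(t^2 - 5*t) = (t - 5)^2*(t)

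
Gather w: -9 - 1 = -10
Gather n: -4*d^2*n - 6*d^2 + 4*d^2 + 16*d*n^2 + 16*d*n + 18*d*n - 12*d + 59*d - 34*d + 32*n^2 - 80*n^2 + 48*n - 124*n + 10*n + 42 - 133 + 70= -2*d^2 + 13*d + n^2*(16*d - 48) + n*(-4*d^2 + 34*d - 66) - 21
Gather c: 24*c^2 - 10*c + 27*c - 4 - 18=24*c^2 + 17*c - 22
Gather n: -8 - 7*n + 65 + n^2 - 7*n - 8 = n^2 - 14*n + 49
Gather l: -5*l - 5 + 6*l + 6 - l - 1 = 0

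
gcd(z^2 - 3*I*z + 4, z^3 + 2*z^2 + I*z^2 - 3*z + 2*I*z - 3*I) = z + I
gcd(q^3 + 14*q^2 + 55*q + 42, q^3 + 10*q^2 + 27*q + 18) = q^2 + 7*q + 6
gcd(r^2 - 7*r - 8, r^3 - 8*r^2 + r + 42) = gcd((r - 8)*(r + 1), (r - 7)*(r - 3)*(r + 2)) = 1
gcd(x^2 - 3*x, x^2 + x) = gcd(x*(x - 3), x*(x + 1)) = x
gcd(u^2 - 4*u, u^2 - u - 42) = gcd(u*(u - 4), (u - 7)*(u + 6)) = 1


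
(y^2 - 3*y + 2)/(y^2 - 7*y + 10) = (y - 1)/(y - 5)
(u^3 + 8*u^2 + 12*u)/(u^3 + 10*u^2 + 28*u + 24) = u/(u + 2)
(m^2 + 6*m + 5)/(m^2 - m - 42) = (m^2 + 6*m + 5)/(m^2 - m - 42)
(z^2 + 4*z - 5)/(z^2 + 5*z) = (z - 1)/z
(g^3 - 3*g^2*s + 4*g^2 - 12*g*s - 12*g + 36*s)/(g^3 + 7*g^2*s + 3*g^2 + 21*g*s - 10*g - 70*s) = (g^2 - 3*g*s + 6*g - 18*s)/(g^2 + 7*g*s + 5*g + 35*s)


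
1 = 1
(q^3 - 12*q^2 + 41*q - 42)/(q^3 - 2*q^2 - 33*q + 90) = (q^2 - 9*q + 14)/(q^2 + q - 30)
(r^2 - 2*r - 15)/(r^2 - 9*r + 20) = (r + 3)/(r - 4)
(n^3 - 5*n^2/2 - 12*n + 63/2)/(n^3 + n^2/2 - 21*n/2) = (n - 3)/n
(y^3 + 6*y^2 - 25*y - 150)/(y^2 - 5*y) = y + 11 + 30/y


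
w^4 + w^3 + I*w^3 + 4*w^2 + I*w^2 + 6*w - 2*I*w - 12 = (w - 1)*(w + 2)*(w - 2*I)*(w + 3*I)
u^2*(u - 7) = u^3 - 7*u^2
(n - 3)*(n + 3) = n^2 - 9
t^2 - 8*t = t*(t - 8)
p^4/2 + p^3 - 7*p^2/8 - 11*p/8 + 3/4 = (p/2 + 1)*(p - 1)*(p - 1/2)*(p + 3/2)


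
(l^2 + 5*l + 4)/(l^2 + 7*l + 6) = (l + 4)/(l + 6)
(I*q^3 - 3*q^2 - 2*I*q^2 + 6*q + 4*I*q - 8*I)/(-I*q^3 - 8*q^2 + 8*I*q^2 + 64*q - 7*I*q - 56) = (-q^3 + q^2*(2 - 3*I) + q*(-4 + 6*I) + 8)/(q^3 + q^2*(-8 - 8*I) + q*(7 + 64*I) - 56*I)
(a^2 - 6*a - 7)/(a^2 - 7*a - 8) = (a - 7)/(a - 8)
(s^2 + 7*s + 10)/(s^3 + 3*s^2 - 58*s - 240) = (s + 2)/(s^2 - 2*s - 48)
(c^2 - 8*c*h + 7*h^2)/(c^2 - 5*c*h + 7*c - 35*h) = (c^2 - 8*c*h + 7*h^2)/(c^2 - 5*c*h + 7*c - 35*h)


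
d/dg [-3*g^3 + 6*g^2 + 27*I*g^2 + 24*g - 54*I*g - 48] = -9*g^2 + g*(12 + 54*I) + 24 - 54*I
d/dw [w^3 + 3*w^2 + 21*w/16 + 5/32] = 3*w^2 + 6*w + 21/16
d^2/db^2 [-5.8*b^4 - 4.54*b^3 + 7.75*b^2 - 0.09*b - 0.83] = -69.6*b^2 - 27.24*b + 15.5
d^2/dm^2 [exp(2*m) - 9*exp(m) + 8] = (4*exp(m) - 9)*exp(m)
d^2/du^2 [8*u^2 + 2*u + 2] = 16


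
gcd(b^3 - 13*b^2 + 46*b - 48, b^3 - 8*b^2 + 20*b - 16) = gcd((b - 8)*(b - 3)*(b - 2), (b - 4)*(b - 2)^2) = b - 2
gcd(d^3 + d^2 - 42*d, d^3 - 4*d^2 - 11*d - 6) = d - 6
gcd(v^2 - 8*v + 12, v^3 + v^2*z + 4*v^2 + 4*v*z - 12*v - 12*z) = v - 2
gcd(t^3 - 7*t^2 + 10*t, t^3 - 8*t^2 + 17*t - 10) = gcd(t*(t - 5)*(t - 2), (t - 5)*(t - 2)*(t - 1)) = t^2 - 7*t + 10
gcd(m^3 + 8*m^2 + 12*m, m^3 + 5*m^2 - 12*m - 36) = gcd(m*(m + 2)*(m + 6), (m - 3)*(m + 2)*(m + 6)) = m^2 + 8*m + 12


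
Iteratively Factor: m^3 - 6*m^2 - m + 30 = (m - 3)*(m^2 - 3*m - 10) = (m - 5)*(m - 3)*(m + 2)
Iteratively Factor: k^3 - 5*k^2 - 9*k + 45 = (k + 3)*(k^2 - 8*k + 15) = (k - 5)*(k + 3)*(k - 3)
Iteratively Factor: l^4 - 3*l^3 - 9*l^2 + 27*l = (l - 3)*(l^3 - 9*l) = (l - 3)^2*(l^2 + 3*l) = l*(l - 3)^2*(l + 3)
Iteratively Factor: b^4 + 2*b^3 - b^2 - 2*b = (b)*(b^3 + 2*b^2 - b - 2) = b*(b + 2)*(b^2 - 1) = b*(b + 1)*(b + 2)*(b - 1)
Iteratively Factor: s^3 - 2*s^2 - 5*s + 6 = (s - 1)*(s^2 - s - 6) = (s - 3)*(s - 1)*(s + 2)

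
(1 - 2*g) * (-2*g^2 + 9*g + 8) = 4*g^3 - 20*g^2 - 7*g + 8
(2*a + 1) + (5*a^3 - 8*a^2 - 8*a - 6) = 5*a^3 - 8*a^2 - 6*a - 5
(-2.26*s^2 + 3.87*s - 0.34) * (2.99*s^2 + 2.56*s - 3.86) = -6.7574*s^4 + 5.7857*s^3 + 17.6142*s^2 - 15.8086*s + 1.3124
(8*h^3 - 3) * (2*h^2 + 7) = 16*h^5 + 56*h^3 - 6*h^2 - 21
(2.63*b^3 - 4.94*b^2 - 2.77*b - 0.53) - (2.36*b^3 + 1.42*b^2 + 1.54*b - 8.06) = 0.27*b^3 - 6.36*b^2 - 4.31*b + 7.53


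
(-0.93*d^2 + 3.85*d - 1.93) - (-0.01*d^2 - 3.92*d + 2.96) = -0.92*d^2 + 7.77*d - 4.89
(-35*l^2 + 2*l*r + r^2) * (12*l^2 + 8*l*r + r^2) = -420*l^4 - 256*l^3*r - 7*l^2*r^2 + 10*l*r^3 + r^4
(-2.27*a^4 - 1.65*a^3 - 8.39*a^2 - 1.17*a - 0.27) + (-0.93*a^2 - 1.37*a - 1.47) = -2.27*a^4 - 1.65*a^3 - 9.32*a^2 - 2.54*a - 1.74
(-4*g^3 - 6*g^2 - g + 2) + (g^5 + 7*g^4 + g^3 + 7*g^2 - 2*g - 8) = g^5 + 7*g^4 - 3*g^3 + g^2 - 3*g - 6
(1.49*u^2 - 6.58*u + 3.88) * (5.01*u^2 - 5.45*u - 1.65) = 7.4649*u^4 - 41.0863*u^3 + 52.8413*u^2 - 10.289*u - 6.402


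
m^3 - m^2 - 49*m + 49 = (m - 7)*(m - 1)*(m + 7)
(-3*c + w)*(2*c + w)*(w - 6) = -6*c^2*w + 36*c^2 - c*w^2 + 6*c*w + w^3 - 6*w^2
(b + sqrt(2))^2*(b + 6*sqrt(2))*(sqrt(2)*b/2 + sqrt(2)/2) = sqrt(2)*b^4/2 + sqrt(2)*b^3/2 + 8*b^3 + 8*b^2 + 13*sqrt(2)*b^2 + 12*b + 13*sqrt(2)*b + 12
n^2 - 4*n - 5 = (n - 5)*(n + 1)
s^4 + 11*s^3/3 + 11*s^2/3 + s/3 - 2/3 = (s - 1/3)*(s + 1)^2*(s + 2)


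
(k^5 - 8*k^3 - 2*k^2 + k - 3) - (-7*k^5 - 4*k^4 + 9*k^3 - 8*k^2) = 8*k^5 + 4*k^4 - 17*k^3 + 6*k^2 + k - 3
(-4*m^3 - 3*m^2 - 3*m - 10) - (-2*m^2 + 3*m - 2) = -4*m^3 - m^2 - 6*m - 8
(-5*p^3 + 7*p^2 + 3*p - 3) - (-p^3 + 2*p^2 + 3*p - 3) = -4*p^3 + 5*p^2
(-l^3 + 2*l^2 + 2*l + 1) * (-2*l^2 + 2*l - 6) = 2*l^5 - 6*l^4 + 6*l^3 - 10*l^2 - 10*l - 6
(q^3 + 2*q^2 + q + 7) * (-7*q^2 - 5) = -7*q^5 - 14*q^4 - 12*q^3 - 59*q^2 - 5*q - 35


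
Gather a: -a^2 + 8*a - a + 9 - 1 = -a^2 + 7*a + 8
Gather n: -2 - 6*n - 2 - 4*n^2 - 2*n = -4*n^2 - 8*n - 4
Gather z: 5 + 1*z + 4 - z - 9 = 0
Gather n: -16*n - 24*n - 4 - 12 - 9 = -40*n - 25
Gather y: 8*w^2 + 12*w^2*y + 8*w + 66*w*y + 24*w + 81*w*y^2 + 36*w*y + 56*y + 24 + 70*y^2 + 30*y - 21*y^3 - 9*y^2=8*w^2 + 32*w - 21*y^3 + y^2*(81*w + 61) + y*(12*w^2 + 102*w + 86) + 24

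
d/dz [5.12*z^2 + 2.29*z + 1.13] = 10.24*z + 2.29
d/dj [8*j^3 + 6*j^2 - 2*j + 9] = 24*j^2 + 12*j - 2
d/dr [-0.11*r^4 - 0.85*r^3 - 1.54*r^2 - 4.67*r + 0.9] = -0.44*r^3 - 2.55*r^2 - 3.08*r - 4.67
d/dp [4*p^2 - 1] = 8*p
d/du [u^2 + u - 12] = 2*u + 1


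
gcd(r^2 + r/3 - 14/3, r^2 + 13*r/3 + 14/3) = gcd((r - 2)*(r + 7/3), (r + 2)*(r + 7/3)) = r + 7/3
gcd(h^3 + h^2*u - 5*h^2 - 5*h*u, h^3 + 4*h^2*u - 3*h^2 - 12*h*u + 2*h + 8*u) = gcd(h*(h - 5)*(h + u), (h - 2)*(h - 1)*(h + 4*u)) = 1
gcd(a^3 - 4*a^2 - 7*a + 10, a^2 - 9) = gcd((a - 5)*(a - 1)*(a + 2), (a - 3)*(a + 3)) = 1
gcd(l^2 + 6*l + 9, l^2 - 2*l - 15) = l + 3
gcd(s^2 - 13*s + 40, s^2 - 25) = s - 5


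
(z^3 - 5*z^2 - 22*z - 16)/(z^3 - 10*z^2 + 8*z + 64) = (z + 1)/(z - 4)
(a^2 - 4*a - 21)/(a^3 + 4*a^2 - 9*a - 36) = (a - 7)/(a^2 + a - 12)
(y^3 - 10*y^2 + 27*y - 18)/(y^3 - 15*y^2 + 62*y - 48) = (y - 3)/(y - 8)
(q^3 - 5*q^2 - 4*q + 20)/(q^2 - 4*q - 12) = (q^2 - 7*q + 10)/(q - 6)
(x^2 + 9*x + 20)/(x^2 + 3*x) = (x^2 + 9*x + 20)/(x*(x + 3))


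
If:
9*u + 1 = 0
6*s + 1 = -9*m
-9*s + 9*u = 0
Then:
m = -1/27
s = -1/9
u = -1/9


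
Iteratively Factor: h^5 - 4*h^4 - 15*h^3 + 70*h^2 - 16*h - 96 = (h - 4)*(h^4 - 15*h^2 + 10*h + 24) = (h - 4)*(h + 1)*(h^3 - h^2 - 14*h + 24) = (h - 4)*(h - 3)*(h + 1)*(h^2 + 2*h - 8) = (h - 4)*(h - 3)*(h - 2)*(h + 1)*(h + 4)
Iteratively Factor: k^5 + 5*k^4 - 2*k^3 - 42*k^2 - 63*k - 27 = (k + 3)*(k^4 + 2*k^3 - 8*k^2 - 18*k - 9) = (k + 1)*(k + 3)*(k^3 + k^2 - 9*k - 9) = (k + 1)^2*(k + 3)*(k^2 - 9) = (k - 3)*(k + 1)^2*(k + 3)*(k + 3)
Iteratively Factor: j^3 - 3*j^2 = (j - 3)*(j^2) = j*(j - 3)*(j)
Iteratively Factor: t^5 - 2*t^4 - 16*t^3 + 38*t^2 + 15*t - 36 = (t - 1)*(t^4 - t^3 - 17*t^2 + 21*t + 36) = (t - 1)*(t + 4)*(t^3 - 5*t^2 + 3*t + 9) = (t - 3)*(t - 1)*(t + 4)*(t^2 - 2*t - 3) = (t - 3)*(t - 1)*(t + 1)*(t + 4)*(t - 3)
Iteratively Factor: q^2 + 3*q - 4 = (q + 4)*(q - 1)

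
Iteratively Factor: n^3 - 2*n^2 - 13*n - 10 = (n + 1)*(n^2 - 3*n - 10) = (n - 5)*(n + 1)*(n + 2)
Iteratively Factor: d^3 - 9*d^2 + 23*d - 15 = (d - 5)*(d^2 - 4*d + 3) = (d - 5)*(d - 1)*(d - 3)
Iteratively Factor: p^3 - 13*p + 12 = (p - 1)*(p^2 + p - 12) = (p - 3)*(p - 1)*(p + 4)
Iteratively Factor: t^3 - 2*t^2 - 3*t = (t)*(t^2 - 2*t - 3) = t*(t - 3)*(t + 1)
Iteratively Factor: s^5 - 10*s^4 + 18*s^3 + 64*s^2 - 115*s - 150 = (s - 5)*(s^4 - 5*s^3 - 7*s^2 + 29*s + 30) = (s - 5)^2*(s^3 - 7*s - 6) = (s - 5)^2*(s + 1)*(s^2 - s - 6) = (s - 5)^2*(s + 1)*(s + 2)*(s - 3)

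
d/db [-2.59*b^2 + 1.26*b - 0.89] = 1.26 - 5.18*b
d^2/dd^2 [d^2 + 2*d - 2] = 2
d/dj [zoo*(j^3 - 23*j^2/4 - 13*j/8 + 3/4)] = zoo*(j^2 + j + 1)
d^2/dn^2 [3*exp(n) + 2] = 3*exp(n)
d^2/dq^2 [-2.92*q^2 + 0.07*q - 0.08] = -5.84000000000000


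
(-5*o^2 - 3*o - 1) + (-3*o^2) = -8*o^2 - 3*o - 1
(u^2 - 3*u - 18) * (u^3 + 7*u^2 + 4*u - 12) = u^5 + 4*u^4 - 35*u^3 - 150*u^2 - 36*u + 216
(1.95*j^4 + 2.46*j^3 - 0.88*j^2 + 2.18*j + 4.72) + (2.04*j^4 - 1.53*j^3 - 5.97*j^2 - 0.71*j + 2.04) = 3.99*j^4 + 0.93*j^3 - 6.85*j^2 + 1.47*j + 6.76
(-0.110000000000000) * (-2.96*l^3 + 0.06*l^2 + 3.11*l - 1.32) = 0.3256*l^3 - 0.0066*l^2 - 0.3421*l + 0.1452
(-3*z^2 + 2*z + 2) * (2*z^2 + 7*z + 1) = -6*z^4 - 17*z^3 + 15*z^2 + 16*z + 2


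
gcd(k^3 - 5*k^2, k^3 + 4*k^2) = k^2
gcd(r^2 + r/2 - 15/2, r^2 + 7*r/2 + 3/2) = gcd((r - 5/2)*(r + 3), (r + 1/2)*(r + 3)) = r + 3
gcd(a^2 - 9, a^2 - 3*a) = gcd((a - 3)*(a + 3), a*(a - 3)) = a - 3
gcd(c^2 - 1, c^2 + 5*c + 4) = c + 1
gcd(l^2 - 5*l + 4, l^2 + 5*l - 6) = l - 1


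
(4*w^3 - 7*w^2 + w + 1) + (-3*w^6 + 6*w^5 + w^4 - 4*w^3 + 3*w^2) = -3*w^6 + 6*w^5 + w^4 - 4*w^2 + w + 1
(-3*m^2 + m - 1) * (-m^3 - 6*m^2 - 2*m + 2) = 3*m^5 + 17*m^4 + m^3 - 2*m^2 + 4*m - 2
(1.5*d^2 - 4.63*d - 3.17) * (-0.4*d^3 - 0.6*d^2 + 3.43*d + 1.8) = -0.6*d^5 + 0.952*d^4 + 9.191*d^3 - 11.2789*d^2 - 19.2071*d - 5.706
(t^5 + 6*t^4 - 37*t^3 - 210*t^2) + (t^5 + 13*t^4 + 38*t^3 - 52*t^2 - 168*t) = 2*t^5 + 19*t^4 + t^3 - 262*t^2 - 168*t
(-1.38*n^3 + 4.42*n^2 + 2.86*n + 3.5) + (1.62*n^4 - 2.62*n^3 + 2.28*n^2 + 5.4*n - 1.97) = 1.62*n^4 - 4.0*n^3 + 6.7*n^2 + 8.26*n + 1.53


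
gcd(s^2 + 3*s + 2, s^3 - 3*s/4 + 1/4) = s + 1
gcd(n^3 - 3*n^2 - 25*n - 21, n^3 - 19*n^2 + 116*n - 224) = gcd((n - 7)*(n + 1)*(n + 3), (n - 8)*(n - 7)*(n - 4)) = n - 7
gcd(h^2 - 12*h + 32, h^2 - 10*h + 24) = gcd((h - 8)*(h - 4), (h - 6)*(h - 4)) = h - 4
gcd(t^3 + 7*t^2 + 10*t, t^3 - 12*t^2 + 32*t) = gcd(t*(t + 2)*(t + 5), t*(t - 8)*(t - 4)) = t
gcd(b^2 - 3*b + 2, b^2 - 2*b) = b - 2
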